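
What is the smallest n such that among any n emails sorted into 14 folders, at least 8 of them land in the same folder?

There are 14 folders acting as pigeonholes.
With 14 × 7 = 98 emails we could place exactly 7 in each, with no class reaching 8.
One more forces some class to hold 8, so 98 + 1 = 99.

99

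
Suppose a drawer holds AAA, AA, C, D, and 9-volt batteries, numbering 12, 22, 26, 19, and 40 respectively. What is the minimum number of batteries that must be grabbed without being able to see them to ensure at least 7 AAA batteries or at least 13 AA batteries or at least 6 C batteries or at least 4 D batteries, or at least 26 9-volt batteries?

The worst case stops just short of every target: 6 AAA, 12 AA, 5 C, 3 D, 25 9-volt — 6 + 12 + 5 + 3 + 25 = 51 batteries.
One more battery must push some type to its target, so 51 + 1 = 52.

52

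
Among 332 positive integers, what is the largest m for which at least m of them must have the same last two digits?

There are 100 possible two-digit endings, which serve as the pigeonholes.
If each of the 100 possible two-digit endings held at most 3, the total would be at most 100 × 3 = 300 < 332, a contradiction.
So at least one holds ⌈332/100⌉ = 4.

4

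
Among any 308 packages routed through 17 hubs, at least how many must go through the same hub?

The 308 packages fall into 17 hubs.
If each of the 17 hubs held at most 18, the total would be at most 17 × 18 = 306 < 308, a contradiction.
So at least one holds ⌈308/17⌉ = 19.

19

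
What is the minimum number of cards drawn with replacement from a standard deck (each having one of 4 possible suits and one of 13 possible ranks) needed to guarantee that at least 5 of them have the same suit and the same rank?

There are 4 × 13 = 52 (suit, rank) combinations acting as pigeonholes.
With 52 × 4 = 208 cards drawn with replacement from a standard deck we could place exactly 4 in each, with no (suit, rank) pair reaching 5.
One more forces some (suit, rank) pair to hold 5, so 208 + 1 = 209.

209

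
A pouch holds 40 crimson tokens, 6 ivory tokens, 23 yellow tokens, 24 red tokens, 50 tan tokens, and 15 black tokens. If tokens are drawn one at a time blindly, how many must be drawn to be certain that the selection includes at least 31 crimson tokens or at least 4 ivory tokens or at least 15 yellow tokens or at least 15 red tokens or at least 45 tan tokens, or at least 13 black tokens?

The worst case stops just short of every target: 30 crimson, 3 ivory, 14 yellow, 14 red, 44 tan, 12 black — 30 + 3 + 14 + 14 + 44 + 12 = 117 tokens.
One more token must push some color to its target, so 117 + 1 = 118.

118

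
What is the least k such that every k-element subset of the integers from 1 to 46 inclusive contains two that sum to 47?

Partition {1, …, 46} into 23 pairs: {1,46}, {2,45}, …, {23,24}.
Choosing 23 integers — say the integers 1 through 23 — takes one from each pair and avoids the property.
Choosing 24 forces two into the same pair by pigeonhole, and those sum to 47. So 24.

24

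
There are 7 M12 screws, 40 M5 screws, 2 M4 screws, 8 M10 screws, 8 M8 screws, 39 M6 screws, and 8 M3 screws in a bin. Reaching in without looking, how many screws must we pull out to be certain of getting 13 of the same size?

58

Treat the 7 sizes as pigeonholes.
In the worst case we take at most 12 of each size, but all 7 M12, all 2 M4, all 8 M10, all 8 M8, and all 8 M3 (fewer than 12), giving 7 + 12 + 2 + 8 + 8 + 12 + 8 = 57.
One more screw then forces some size to 13, so 57 + 1 = 58.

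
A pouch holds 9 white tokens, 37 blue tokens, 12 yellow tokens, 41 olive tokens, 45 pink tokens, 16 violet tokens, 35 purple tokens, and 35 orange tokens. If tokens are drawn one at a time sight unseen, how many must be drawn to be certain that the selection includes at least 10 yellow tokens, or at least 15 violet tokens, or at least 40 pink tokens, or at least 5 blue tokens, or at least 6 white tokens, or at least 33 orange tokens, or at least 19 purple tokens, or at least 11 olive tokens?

132

Each of the 8 colors has its own threshold; avoid all of them simultaneously.
The worst case stops just short of every target: 5 white, 4 blue, 9 yellow, 10 olive, 39 pink, 14 violet, 18 purple, 32 orange — 5 + 4 + 9 + 10 + 39 + 14 + 18 + 32 = 131 tokens.
One more token must push some color to its target, so 131 + 1 = 132.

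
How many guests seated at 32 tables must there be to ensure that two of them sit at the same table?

33

There are 32 tables acting as pigeonholes.
With 32 guests we could place one in each, avoiding any repeat.
One more forces some class to hold 2, so 32 + 1 = 33.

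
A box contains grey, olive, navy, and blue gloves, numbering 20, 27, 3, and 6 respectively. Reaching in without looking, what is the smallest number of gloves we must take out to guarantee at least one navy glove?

54

The worst case draws every non-navy glove first: 20 + 27 + 6 = 53.
The next draw is then forced to be navy, giving 53 + 1 = 54.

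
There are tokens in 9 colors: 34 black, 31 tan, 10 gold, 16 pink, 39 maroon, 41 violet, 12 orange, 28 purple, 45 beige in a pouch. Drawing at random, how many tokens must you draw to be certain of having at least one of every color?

The hardest color to obtain is gold: we could draw every other token first — 256 − 10 = 246 tokens — without a single gold one.
The next draw must be gold, so 246 + 1 = 247.

247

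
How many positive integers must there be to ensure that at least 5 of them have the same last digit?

There are 10 possible last digits acting as pigeonholes.
With 10 × 4 = 40 positive integers we could place exactly 4 in each, with no class reaching 5.
One more forces some class to hold 5, so 40 + 1 = 41.

41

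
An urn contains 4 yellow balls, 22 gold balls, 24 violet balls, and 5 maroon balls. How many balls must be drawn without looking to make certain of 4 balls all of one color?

The worst case takes 3 balls of each color without reaching 4 of any: 4 × 3 = 12.
The next ball must bring some color to 4, so 12 + 1 = 13.

13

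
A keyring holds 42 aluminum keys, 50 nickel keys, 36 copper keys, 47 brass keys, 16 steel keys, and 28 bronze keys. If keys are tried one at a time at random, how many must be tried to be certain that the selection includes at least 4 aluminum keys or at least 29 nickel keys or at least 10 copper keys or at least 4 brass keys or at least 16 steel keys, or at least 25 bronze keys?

Each of the 6 types has its own threshold; avoid all of them simultaneously.
The worst case stops just short of every target: 3 aluminum, 28 nickel, 9 copper, 3 brass, 15 steel, 24 bronze — 3 + 28 + 9 + 3 + 15 + 24 = 82 keys.
One more key must push some type to its target, so 82 + 1 = 83.

83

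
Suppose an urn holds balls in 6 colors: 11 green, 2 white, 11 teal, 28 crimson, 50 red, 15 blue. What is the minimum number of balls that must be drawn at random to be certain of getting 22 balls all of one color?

In the worst case we take at most 21 of each color, but all 11 green, all 2 white, all 11 teal, and all 15 blue (fewer than 21), giving 11 + 2 + 11 + 21 + 21 + 15 = 81.
One more ball then forces some color to 22, so 81 + 1 = 82.

82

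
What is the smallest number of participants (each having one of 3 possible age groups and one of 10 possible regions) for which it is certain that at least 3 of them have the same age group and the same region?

There are 3 × 10 = 30 (age group, region) combinations acting as pigeonholes.
With 30 × 2 = 60 participants we could place exactly 2 in each, with no (age group, region) pair reaching 3.
One more forces some (age group, region) pair to hold 3, so 60 + 1 = 61.

61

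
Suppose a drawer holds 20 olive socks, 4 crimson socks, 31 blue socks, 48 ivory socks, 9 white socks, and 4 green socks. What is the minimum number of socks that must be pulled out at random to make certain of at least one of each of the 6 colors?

113

The hardest color to obtain is crimson: we could draw every other sock first — 116 − 4 = 112 socks — without a single crimson one.
The next draw must be crimson, so 112 + 1 = 113.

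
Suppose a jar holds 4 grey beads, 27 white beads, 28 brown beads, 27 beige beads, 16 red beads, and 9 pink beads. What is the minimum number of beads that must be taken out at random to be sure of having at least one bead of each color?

The hardest color to obtain is grey: we could draw every other bead first — 111 − 4 = 107 beads — without a single grey one.
The next draw must be grey, so 107 + 1 = 108.

108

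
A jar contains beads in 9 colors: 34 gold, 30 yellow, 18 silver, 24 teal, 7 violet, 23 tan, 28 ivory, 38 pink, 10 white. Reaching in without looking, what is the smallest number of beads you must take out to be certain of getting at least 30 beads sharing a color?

198

Treat the 9 colors as pigeonholes.
In the worst case we take at most 29 of each color, but all 18 silver, all 24 teal, all 7 violet, all 23 tan, all 28 ivory, and all 10 white (fewer than 29), giving 29 + 29 + 18 + 24 + 7 + 23 + 28 + 29 + 10 = 197.
One more bead then forces some color to 30, so 197 + 1 = 198.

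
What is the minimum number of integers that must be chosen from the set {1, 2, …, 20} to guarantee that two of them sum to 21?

11

Partition {1, …, 20} into 10 pairs: {1,20}, {2,19}, …, {10,11}.
Choosing 10 integers — say the integers 1 through 10 — takes one from each pair and avoids the property.
Choosing 11 forces two into the same pair by pigeonhole, and those sum to 21. So 11.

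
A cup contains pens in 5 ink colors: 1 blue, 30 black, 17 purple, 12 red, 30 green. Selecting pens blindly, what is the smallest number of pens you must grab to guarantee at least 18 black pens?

The worst case draws every non-black pen first: 1 + 17 + 12 + 30 = 60.
The next 18 draws are then forced to be black, giving 60 + 18 = 78.

78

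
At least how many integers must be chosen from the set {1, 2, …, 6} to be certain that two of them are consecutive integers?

Partition {1, …, 6} into 3 pairs: {1,2}, {3,4}, …, {5,6}.
Choosing 3 integers — say the 3 even numbers 2, 4, …, 6 — takes one from each pair and avoids the property.
Choosing 4 forces two into the same pair by pigeonhole, and those are consecutive. So 4.

4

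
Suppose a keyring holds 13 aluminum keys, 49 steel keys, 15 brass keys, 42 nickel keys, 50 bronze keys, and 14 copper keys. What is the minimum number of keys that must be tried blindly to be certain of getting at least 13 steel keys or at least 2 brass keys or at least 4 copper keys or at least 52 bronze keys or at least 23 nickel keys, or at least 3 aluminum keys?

The worst case stops just short of every target: 2 aluminum, 12 steel, 1 brass, 22 nickel, all 50 bronze, 3 copper — 2 + 12 + 1 + 22 + 50 + 3 = 90 keys.
One more key must push some type to its target, so 90 + 1 = 91.

91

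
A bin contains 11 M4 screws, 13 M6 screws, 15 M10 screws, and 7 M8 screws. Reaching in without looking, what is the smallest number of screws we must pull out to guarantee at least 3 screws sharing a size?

9

The worst case takes 2 screws of each size without reaching 3 of any: 4 × 2 = 8.
The next screw must bring some size to 3, so 8 + 1 = 9.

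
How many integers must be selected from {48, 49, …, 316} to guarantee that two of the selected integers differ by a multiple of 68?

Use the pigeonhole principle on residue classes: group the integers by remainder mod 68; there are 68 residue classes, each nonempty in this range.
Choosing one from each class (68 integers) avoids any shared remainder.
One more choice must repeat a class, so two differ by a multiple of 68. Hence 68 + 1 = 69.

69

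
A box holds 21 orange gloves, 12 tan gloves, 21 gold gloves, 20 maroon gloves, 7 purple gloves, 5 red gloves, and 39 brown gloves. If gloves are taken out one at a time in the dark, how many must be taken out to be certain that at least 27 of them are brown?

The worst case draws every non-brown glove first: 21 + 12 + 21 + 20 + 7 + 5 = 86.
The next 27 draws are then forced to be brown, giving 86 + 27 = 113.

113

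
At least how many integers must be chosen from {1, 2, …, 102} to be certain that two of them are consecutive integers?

Partition {1, …, 102} into 51 pairs: {1,2}, {3,4}, …, {101,102}.
Choosing 51 integers — say the 51 even numbers 2, 4, …, 102 — takes one from each pair and avoids the property.
Choosing 52 forces two into the same pair by pigeonhole, and those are consecutive. So 52.

52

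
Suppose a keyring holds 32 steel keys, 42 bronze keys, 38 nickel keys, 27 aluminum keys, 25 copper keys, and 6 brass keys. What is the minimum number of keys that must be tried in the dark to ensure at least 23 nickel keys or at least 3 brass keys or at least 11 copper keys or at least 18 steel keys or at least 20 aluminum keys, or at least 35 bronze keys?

105

Each of the 6 types has its own threshold; avoid all of them simultaneously.
The worst case stops just short of every target: 17 steel, 34 bronze, 22 nickel, 19 aluminum, 10 copper, 2 brass — 17 + 34 + 22 + 19 + 10 + 2 = 104 keys.
One more key must push some type to its target, so 104 + 1 = 105.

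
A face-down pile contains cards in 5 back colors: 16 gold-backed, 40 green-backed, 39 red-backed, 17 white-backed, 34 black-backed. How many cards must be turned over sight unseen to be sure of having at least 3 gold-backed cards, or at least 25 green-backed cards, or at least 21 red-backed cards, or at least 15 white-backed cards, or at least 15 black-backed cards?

Each of the 5 back colors has its own threshold; avoid all of them simultaneously.
The worst case stops just short of every target: 2 gold-backed, 24 green-backed, 20 red-backed, 14 white-backed, 14 black-backed — 2 + 24 + 20 + 14 + 14 = 74 cards.
One more card must push some back color to its target, so 74 + 1 = 75.

75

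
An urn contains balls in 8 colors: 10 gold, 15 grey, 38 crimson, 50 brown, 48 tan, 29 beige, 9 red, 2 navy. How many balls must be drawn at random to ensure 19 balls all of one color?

Treat the 8 colors as pigeonholes.
In the worst case we take at most 18 of each color, but all 10 gold, all 15 grey, all 9 red, and all 2 navy (fewer than 18), giving 10 + 15 + 18 + 18 + 18 + 18 + 9 + 2 = 108.
One more ball then forces some color to 19, so 108 + 1 = 109.

109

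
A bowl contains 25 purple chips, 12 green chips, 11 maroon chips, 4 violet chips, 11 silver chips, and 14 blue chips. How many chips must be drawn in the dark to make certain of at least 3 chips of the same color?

The worst case takes 2 chips of each color without reaching 3 of any: 6 × 2 = 12.
The next chip must bring some color to 3, so 12 + 1 = 13.

13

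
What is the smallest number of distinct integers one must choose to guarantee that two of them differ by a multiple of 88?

89

Use the pigeonhole principle on residue classes: two integers differ by a multiple of 88 exactly when they share a remainder mod 88.
There are 88 residue classes mod 88, so 88 integers can all lie in distinct classes.
One more integer must repeat a residue, giving a difference divisible by 88. So n = 88 + 1 = 89.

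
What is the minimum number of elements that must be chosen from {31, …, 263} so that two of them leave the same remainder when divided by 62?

Use the pigeonhole principle on residue classes: group the integers by remainder mod 62; there are 62 residue classes, each nonempty in this range.
Choosing one from each class (62 integers) avoids any shared remainder.
One more choice must repeat a class, so two differ by a multiple of 62. Hence 62 + 1 = 63.

63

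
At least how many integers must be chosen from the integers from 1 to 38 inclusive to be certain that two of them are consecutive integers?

20

Partition {1, …, 38} into 19 pairs: {1,2}, {3,4}, …, {37,38}.
Choosing 19 integers — say the 19 even numbers 2, 4, …, 38 — takes one from each pair and avoids the property.
Choosing 20 forces two into the same pair by pigeonhole, and those are consecutive. So 20.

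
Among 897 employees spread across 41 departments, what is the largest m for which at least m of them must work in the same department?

22

The 897 employees fall into 41 departments.
If each of the 41 departments held at most 21, the total would be at most 41 × 21 = 861 < 897, a contradiction.
So at least one holds ⌈897/41⌉ = 22.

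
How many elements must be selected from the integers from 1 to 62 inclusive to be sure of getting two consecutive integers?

32

Partition {1, …, 62} into 31 pairs: {1,2}, {3,4}, …, {61,62}.
Choosing 31 integers — say the 31 even numbers 2, 4, …, 62 — takes one from each pair and avoids the property.
Choosing 32 forces two into the same pair by pigeonhole, and those are consecutive. So 32.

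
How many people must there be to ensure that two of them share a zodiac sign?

13

There are 12 zodiac signs acting as pigeonholes.
With 12 people we could place one in each, avoiding any repeat.
One more forces some class to hold 2, so 12 + 1 = 13.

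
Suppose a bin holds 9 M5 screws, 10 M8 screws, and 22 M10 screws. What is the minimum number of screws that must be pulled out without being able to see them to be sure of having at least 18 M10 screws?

37

To avoid M10 screws as long as possible, exhaust the other 2 sizes first.
The worst case draws every non-M10 screw first: 9 + 10 = 19.
The next 18 draws are then forced to be M10, giving 19 + 18 = 37.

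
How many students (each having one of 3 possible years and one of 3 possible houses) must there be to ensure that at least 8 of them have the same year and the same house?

There are 3 × 3 = 9 (year, house) combinations acting as pigeonholes.
With 9 × 7 = 63 students we could place exactly 7 in each, with no (year, house) pair reaching 8.
One more forces some (year, house) pair to hold 8, so 63 + 1 = 64.

64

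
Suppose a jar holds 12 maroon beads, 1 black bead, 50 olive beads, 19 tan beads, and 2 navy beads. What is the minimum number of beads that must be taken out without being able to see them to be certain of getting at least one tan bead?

The worst case draws every non-tan bead first: 12 + 1 + 50 + 2 = 65.
The next draw is then forced to be tan, giving 65 + 1 = 66.

66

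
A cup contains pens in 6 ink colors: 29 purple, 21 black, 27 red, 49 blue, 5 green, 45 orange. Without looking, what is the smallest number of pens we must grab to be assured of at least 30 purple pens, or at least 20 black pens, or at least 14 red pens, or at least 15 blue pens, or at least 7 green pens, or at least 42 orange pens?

The worst case stops just short of every target: 29 purple, 19 black, 13 red, 14 blue, all 5 green, 41 orange — 29 + 19 + 13 + 14 + 5 + 41 = 121 pens.
One more pen must push some ink color to its target, so 121 + 1 = 122.

122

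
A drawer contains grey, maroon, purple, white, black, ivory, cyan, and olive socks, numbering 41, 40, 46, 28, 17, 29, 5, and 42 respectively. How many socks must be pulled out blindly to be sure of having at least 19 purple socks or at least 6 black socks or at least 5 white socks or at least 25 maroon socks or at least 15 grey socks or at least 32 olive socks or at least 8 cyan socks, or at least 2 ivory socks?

103

The worst case stops just short of every target: 14 grey, 24 maroon, 18 purple, 4 white, 5 black, 1 ivory, all 5 cyan, 31 olive — 14 + 24 + 18 + 4 + 5 + 1 + 5 + 31 = 102 socks.
One more sock must push some color to its target, so 102 + 1 = 103.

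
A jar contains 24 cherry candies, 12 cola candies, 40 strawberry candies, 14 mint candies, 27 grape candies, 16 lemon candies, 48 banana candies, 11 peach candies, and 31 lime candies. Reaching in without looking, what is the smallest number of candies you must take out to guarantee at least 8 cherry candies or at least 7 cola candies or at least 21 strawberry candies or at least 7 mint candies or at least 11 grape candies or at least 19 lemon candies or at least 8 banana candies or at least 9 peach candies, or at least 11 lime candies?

Each of the 9 flavors has its own threshold; avoid all of them simultaneously.
The worst case stops just short of every target: 7 cherry, 6 cola, 20 strawberry, 6 mint, 10 grape, all 16 lemon, 7 banana, 8 peach, 10 lime — 7 + 6 + 20 + 6 + 10 + 16 + 7 + 8 + 10 = 90 candies.
One more candy must push some flavor to its target, so 90 + 1 = 91.

91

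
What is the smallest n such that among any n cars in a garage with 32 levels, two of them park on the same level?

There are 32 levels acting as pigeonholes.
With 32 cars we could place one in each, avoiding any repeat.
One more forces some class to hold 2, so 32 + 1 = 33.

33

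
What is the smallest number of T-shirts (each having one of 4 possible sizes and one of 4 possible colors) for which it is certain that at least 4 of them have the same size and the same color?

49

There are 4 × 4 = 16 (size, color) combinations acting as pigeonholes.
With 16 × 3 = 48 T-shirts we could place exactly 3 in each, with no (size, color) pair reaching 4.
One more forces some (size, color) pair to hold 4, so 48 + 1 = 49.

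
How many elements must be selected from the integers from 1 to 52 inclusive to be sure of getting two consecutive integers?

27

Partition {1, …, 52} into 26 pairs: {1,2}, {3,4}, …, {51,52}.
Choosing 26 integers — say the 26 even numbers 2, 4, …, 52 — takes one from each pair and avoids the property.
Choosing 27 forces two into the same pair by pigeonhole, and those are consecutive. So 27.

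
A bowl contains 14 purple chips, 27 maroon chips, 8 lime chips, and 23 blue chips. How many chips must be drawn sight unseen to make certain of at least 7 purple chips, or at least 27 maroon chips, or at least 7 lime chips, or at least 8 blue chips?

46

The worst case stops just short of every target: 6 purple, 26 maroon, 6 lime, 7 blue — 6 + 26 + 6 + 7 = 45 chips.
One more chip must push some color to its target, so 45 + 1 = 46.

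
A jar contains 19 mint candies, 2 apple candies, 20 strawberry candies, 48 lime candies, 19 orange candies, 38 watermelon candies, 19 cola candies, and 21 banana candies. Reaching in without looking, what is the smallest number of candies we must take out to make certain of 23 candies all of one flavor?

Treat the 8 flavors as pigeonholes.
In the worst case we take at most 22 of each flavor, but all 19 mint, all 2 apple, all 20 strawberry, all 19 orange, all 19 cola, and all 21 banana (fewer than 22), giving 19 + 2 + 20 + 22 + 19 + 22 + 19 + 21 = 144.
One more candy then forces some flavor to 23, so 144 + 1 = 145.

145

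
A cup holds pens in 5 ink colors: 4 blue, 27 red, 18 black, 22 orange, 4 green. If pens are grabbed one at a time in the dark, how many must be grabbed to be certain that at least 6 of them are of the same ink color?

24

In the worst case we take at most 5 of each ink color, but all 4 blue and all 4 green (fewer than 5), giving 4 + 5 + 5 + 5 + 4 = 23.
One more pen then forces some ink color to 6, so 23 + 1 = 24.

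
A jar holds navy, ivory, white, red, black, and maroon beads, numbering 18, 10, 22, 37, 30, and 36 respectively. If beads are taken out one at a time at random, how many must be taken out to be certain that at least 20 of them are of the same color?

105

Treat the 6 colors as pigeonholes.
In the worst case we take at most 19 of each color, but all 18 navy and all 10 ivory (fewer than 19), giving 18 + 10 + 19 + 19 + 19 + 19 = 104.
One more bead then forces some color to 20, so 104 + 1 = 105.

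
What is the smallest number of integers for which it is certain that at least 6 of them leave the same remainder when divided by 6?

31

There are 6 residue classes modulo 6 acting as pigeonholes.
With 6 × 5 = 30 integers we could place exactly 5 in each, with no class reaching 6.
One more forces some class to hold 6, so 30 + 1 = 31.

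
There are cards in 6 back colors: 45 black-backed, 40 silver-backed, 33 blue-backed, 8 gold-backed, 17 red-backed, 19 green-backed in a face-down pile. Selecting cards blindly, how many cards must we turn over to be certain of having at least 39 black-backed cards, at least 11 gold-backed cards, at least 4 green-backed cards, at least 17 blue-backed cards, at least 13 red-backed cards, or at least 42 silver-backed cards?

118

The worst case stops just short of every target: 38 black-backed, all 40 silver-backed, 16 blue-backed, all 8 gold-backed, 12 red-backed, 3 green-backed — 38 + 40 + 16 + 8 + 12 + 3 = 117 cards.
One more card must push some back color to its target, so 117 + 1 = 118.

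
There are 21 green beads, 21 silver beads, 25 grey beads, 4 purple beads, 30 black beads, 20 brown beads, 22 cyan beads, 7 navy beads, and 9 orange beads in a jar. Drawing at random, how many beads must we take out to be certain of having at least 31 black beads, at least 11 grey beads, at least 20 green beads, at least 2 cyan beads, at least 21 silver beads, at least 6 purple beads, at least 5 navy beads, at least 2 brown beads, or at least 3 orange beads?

The worst case stops just short of every target: 19 green, 20 silver, 10 grey, all 4 purple, 30 black, 1 brown, 1 cyan, 4 navy, 2 orange — 19 + 20 + 10 + 4 + 30 + 1 + 1 + 4 + 2 = 91 beads.
One more bead must push some color to its target, so 91 + 1 = 92.

92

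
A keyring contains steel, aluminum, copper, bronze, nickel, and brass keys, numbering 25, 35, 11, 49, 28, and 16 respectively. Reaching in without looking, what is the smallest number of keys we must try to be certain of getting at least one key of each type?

154

The hardest type to obtain is copper: we could draw every other key first — 164 − 11 = 153 keys — without a single copper one.
The next draw must be copper, so 153 + 1 = 154.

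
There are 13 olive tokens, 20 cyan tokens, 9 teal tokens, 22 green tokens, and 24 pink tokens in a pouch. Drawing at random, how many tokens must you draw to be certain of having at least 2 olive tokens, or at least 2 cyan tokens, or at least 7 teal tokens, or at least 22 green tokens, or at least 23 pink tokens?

52

The worst case stops just short of every target: 1 olive, 1 cyan, 6 teal, 21 green, 22 pink — 1 + 1 + 6 + 21 + 22 = 51 tokens.
One more token must push some color to its target, so 51 + 1 = 52.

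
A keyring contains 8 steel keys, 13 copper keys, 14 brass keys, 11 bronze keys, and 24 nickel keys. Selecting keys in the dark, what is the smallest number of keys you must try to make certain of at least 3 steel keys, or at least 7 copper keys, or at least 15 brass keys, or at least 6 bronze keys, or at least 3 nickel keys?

The worst case stops just short of every target: 2 steel, 6 copper, 14 brass, 5 bronze, 2 nickel — 2 + 6 + 14 + 5 + 2 = 29 keys.
One more key must push some type to its target, so 29 + 1 = 30.

30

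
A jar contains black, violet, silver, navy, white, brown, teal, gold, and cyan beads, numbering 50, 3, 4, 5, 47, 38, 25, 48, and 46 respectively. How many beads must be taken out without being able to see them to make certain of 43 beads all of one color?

Treat the 9 colors as pigeonholes.
In the worst case we take at most 42 of each color, but all 3 violet, all 4 silver, all 5 navy, all 38 brown, and all 25 teal (fewer than 42), giving 42 + 3 + 4 + 5 + 42 + 38 + 25 + 42 + 42 = 243.
One more bead then forces some color to 43, so 243 + 1 = 244.

244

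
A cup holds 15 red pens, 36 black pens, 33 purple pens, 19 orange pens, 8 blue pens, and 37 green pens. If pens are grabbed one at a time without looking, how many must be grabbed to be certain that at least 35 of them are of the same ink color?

In the worst case we take at most 34 of each ink color, but all 15 red, all 33 purple, all 19 orange, and all 8 blue (fewer than 34), giving 15 + 34 + 33 + 19 + 8 + 34 = 143.
One more pen then forces some ink color to 35, so 143 + 1 = 144.

144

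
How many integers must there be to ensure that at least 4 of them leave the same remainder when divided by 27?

82

There are 27 residue classes modulo 27 acting as pigeonholes.
With 27 × 3 = 81 integers we could place exactly 3 in each, with no class reaching 4.
One more forces some class to hold 4, so 81 + 1 = 82.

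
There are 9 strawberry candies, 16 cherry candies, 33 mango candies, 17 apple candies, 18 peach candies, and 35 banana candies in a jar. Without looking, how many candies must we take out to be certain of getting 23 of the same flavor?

In the worst case we take at most 22 of each flavor, but all 9 strawberry, all 16 cherry, all 17 apple, and all 18 peach (fewer than 22), giving 9 + 16 + 22 + 17 + 18 + 22 = 104.
One more candy then forces some flavor to 23, so 104 + 1 = 105.

105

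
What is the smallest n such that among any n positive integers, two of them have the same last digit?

There are 10 possible last digits acting as pigeonholes.
With 10 positive integers we could place one in each, avoiding any repeat.
One more forces some class to hold 2, so 10 + 1 = 11.

11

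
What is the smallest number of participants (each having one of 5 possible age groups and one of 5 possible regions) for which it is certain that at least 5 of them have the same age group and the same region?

101

There are 5 × 5 = 25 (age group, region) combinations acting as pigeonholes.
With 25 × 4 = 100 participants we could place exactly 4 in each, with no (age group, region) pair reaching 5.
One more forces some (age group, region) pair to hold 5, so 100 + 1 = 101.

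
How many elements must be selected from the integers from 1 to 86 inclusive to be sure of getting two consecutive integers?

44

Partition {1, …, 86} into 43 pairs: {1,2}, {3,4}, …, {85,86}.
Choosing 43 integers — say the 43 even numbers 2, 4, …, 86 — takes one from each pair and avoids the property.
Choosing 44 forces two into the same pair by pigeonhole, and those are consecutive. So 44.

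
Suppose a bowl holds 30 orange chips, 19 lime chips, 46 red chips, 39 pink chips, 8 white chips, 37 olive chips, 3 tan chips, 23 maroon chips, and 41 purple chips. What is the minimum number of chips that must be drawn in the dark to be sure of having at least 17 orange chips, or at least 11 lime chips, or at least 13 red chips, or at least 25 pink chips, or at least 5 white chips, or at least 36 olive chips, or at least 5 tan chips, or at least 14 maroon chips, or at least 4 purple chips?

Each of the 9 colors has its own threshold; avoid all of them simultaneously.
The worst case stops just short of every target: 16 orange, 10 lime, 12 red, 24 pink, 4 white, 35 olive, all 3 tan, 13 maroon, 3 purple — 16 + 10 + 12 + 24 + 4 + 35 + 3 + 13 + 3 = 120 chips.
One more chip must push some color to its target, so 120 + 1 = 121.

121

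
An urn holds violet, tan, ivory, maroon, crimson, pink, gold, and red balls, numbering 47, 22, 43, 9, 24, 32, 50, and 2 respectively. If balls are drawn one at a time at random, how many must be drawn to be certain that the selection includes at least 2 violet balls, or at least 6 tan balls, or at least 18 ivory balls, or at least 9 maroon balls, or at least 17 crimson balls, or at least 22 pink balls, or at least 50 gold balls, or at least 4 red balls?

The worst case stops just short of every target: 1 violet, 5 tan, 17 ivory, 8 maroon, 16 crimson, 21 pink, 49 gold, all 2 red — 1 + 5 + 17 + 8 + 16 + 21 + 49 + 2 = 119 balls.
One more ball must push some color to its target, so 119 + 1 = 120.

120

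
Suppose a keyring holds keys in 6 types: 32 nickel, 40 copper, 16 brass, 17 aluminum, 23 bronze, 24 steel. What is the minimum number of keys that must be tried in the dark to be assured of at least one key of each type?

137

The hardest type to obtain is brass: we could draw every other key first — 152 − 16 = 136 keys — without a single brass one.
The next draw must be brass, so 136 + 1 = 137.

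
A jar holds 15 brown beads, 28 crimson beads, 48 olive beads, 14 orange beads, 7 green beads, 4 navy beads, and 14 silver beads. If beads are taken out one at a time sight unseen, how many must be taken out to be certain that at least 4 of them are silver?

The worst case draws every non-silver bead first: 15 + 28 + 48 + 14 + 7 + 4 = 116.
The next 4 draws are then forced to be silver, giving 116 + 4 = 120.

120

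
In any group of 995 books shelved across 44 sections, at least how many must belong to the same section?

The 995 books fall into 44 sections.
If each of the 44 sections held at most 22, the total would be at most 44 × 22 = 968 < 995, a contradiction.
So at least one holds ⌈995/44⌉ = 23.

23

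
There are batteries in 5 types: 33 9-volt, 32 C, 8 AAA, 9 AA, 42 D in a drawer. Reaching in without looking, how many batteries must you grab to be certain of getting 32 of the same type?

Treat the 5 types as pigeonholes.
In the worst case we take at most 31 of each type, but all 8 AAA and all 9 AA (fewer than 31), giving 31 + 31 + 8 + 9 + 31 = 110.
One more battery then forces some type to 32, so 110 + 1 = 111.

111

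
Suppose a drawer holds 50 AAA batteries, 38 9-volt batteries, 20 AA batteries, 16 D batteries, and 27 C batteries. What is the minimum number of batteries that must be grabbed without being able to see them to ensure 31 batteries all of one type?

124

In the worst case we take at most 30 of each type, but all 20 AA, all 16 D, and all 27 C (fewer than 30), giving 30 + 30 + 20 + 16 + 27 = 123.
One more battery then forces some type to 31, so 123 + 1 = 124.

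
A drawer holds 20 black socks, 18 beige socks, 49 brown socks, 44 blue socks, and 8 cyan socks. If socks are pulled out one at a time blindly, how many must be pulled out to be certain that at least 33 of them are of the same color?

111

Treat the 5 colors as pigeonholes.
In the worst case we take at most 32 of each color, but all 20 black, all 18 beige, and all 8 cyan (fewer than 32), giving 20 + 18 + 32 + 32 + 8 = 110.
One more sock then forces some color to 33, so 110 + 1 = 111.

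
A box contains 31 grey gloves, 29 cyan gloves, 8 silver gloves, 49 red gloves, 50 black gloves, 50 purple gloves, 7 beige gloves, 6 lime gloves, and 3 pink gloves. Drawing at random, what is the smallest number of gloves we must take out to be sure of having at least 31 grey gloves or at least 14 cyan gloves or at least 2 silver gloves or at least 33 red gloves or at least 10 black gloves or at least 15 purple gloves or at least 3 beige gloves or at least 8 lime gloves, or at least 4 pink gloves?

The worst case stops just short of every target: 30 grey, 13 cyan, 1 silver, 32 red, 9 black, 14 purple, 2 beige, all 6 lime, 3 pink — 30 + 13 + 1 + 32 + 9 + 14 + 2 + 6 + 3 = 110 gloves.
One more glove must push some color to its target, so 110 + 1 = 111.

111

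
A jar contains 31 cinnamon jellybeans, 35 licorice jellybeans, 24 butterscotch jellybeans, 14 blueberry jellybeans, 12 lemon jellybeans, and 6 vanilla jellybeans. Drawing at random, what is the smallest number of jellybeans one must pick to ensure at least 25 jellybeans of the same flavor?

Treat the 6 flavors as pigeonholes.
In the worst case we take at most 24 of each flavor, but all 14 blueberry, all 12 lemon, and all 6 vanilla (fewer than 24), giving 24 + 24 + 24 + 14 + 12 + 6 = 104.
One more jellybean then forces some flavor to 25, so 104 + 1 = 105.

105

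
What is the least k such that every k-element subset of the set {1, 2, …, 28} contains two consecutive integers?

Partition {1, …, 28} into 14 pairs: {1,2}, {3,4}, …, {27,28}.
Choosing 14 integers — say the 14 even numbers 2, 4, …, 28 — takes one from each pair and avoids the property.
Choosing 15 forces two into the same pair by pigeonhole, and those are consecutive. So 15.

15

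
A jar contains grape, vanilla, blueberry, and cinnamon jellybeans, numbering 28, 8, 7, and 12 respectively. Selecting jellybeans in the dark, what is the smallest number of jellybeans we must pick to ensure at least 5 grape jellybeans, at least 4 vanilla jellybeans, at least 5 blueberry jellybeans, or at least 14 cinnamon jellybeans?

24

The worst case stops just short of every target: 4 grape, 3 vanilla, 4 blueberry, all 12 cinnamon — 4 + 3 + 4 + 12 = 23 jellybeans.
One more jellybean must push some flavor to its target, so 23 + 1 = 24.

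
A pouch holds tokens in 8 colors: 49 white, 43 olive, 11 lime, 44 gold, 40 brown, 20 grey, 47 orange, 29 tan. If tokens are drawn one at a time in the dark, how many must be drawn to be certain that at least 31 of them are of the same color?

In the worst case we take at most 30 of each color, but all 11 lime, all 20 grey, and all 29 tan (fewer than 30), giving 30 + 30 + 11 + 30 + 30 + 20 + 30 + 29 = 210.
One more token then forces some color to 31, so 210 + 1 = 211.

211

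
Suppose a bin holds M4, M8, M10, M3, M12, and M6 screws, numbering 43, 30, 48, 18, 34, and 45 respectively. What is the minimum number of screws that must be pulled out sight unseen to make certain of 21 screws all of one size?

119

In the worst case we take at most 20 of each size, but all 18 M3 (fewer than 20), giving 20 + 20 + 20 + 18 + 20 + 20 = 118.
One more screw then forces some size to 21, so 118 + 1 = 119.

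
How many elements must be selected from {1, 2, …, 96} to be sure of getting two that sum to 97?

Partition {1, …, 96} into 48 pairs: {1,96}, {2,95}, …, {48,49}.
Choosing 48 integers — say the integers 1 through 48 — takes one from each pair and avoids the property.
Choosing 49 forces two into the same pair by pigeonhole, and those sum to 97. So 49.

49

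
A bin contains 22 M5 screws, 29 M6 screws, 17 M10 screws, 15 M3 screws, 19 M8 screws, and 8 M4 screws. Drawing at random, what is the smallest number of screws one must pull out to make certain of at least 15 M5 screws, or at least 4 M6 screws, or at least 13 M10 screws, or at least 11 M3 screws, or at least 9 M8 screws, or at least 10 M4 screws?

The worst case stops just short of every target: 14 M5, 3 M6, 12 M10, 10 M3, 8 M8, all 8 M4 — 14 + 3 + 12 + 10 + 8 + 8 = 55 screws.
One more screw must push some size to its target, so 55 + 1 = 56.

56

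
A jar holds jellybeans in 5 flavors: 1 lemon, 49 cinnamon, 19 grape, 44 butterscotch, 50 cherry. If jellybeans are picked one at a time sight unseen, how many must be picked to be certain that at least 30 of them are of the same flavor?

In the worst case we take at most 29 of each flavor, but all 1 lemon and all 19 grape (fewer than 29), giving 1 + 29 + 19 + 29 + 29 = 107.
One more jellybean then forces some flavor to 30, so 107 + 1 = 108.

108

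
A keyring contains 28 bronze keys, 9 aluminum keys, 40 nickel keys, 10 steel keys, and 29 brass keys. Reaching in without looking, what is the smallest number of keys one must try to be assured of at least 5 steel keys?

The worst case draws every non-steel key first: 28 + 9 + 40 + 29 = 106.
The next 5 draws are then forced to be steel, giving 106 + 5 = 111.

111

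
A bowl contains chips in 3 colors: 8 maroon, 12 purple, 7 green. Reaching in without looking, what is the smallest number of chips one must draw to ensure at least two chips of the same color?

4

Treat the 3 colors as pigeonholes.
The worst case takes 1 chip of each color without reaching 2 of any: 3 × 1 = 3.
The next chip must bring some color to 2, so 3 + 1 = 4.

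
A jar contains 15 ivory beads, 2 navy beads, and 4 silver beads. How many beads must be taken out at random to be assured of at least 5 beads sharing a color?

11

Treat the 3 colors as pigeonholes.
In the worst case we take at most 4 of each color, but all 2 navy (fewer than 4), giving 4 + 2 + 4 = 10.
One more bead then forces some color to 5, so 10 + 1 = 11.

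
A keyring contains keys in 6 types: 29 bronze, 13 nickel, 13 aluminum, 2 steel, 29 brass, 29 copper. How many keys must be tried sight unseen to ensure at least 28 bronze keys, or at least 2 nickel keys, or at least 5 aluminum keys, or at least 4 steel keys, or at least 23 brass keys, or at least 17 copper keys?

73

The worst case stops just short of every target: 27 bronze, 1 nickel, 4 aluminum, all 2 steel, 22 brass, 16 copper — 27 + 1 + 4 + 2 + 22 + 16 = 72 keys.
One more key must push some type to its target, so 72 + 1 = 73.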